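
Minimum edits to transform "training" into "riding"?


Word 1: "training" (length 8)
Word 2: "riding" (length 6)
One optimal edit sequence (insert/delete/substitute each cost 1):
  1. delete 't'  (+1)
  2. keep 'r'
  3. delete 'a'  (+1)
  4. keep 'i'
  5. substitute 'n' -> 'd'  (+1)
  6. keep 'i'
  7. keep 'n'
  8. keep 'g'
Total edit operations: 3
Edit distance = 3


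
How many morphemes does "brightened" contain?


Word: "brightened"
Morphemes: bright | -en | -ed
Each morpheme carries meaning
= 3 morphemes


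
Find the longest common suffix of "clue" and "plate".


Word 1: "clue"
Word 2: "plate"
Comparing from end:
  Pos -1: 'e' == 'e'
  Pos -2: 'u' != 't' (stop)
LCS = "e" (length 1)


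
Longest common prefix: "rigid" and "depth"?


Word 1: "rigid"
Word 2: "depth"
Comparing from start:
  Pos 0: 'r' != 'd' (stop)
LCP = "" (length 0)


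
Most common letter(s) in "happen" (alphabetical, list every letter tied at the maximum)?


Word: "happen"
Letter counts:
  'a': 1
  'e': 1
  'h': 1
  'n': 1
  'p': 2
Maximum count = 2
Most frequent = 'p' (2 times each)


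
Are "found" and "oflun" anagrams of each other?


Word 1: "found" → sorted: dfnou
Word 2: "oflun" → sorted: flnou
Same letters? dfnou != flnou
Anagram = No


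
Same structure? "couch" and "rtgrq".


Pattern of "couch": [0, 1, 2, 0, 3]
Pattern of "rtgrq": [0, 1, 2, 0, 3]
Patterns match
Same pattern = Yes


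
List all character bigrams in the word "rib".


Word: "rib" (length 3)
Number of bigrams = 3 - 2 + 1 = 2
  Position 0: "ri"
  Position 1: "ib"
Bigrams = "ri", "ib"


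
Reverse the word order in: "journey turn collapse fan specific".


Original: "journey turn collapse fan specific"
Words (1..n): journey | turn | collapse | fan | specific
Reversed (n..1): specific | fan | collapse | turn | journey
Result = "specific fan collapse turn journey"


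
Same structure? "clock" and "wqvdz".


Pattern of "clock": [0, 1, 2, 0, 3]
Pattern of "wqvdz": [0, 1, 2, 3, 4]
Patterns do not match
Same pattern = No


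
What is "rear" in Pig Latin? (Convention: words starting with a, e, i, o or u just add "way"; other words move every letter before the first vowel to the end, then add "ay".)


Word: "rear"
Starts with consonant(s) → move to end, add 'ay'
Consonant cluster: "r"
Pig Latin = "earray"


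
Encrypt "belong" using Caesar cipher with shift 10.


Word: "belong"
Shift: 10
Each letter → (letter + shift) mod 26:
  'b' (1) + 10 = 11 → 'l'
  'e' (4) + 10 = 14 → 'o'
  'l' (11) + 10 = 21 → 'v'
  'o' (14) + 10 = 24 → 'y'
  'n' (13) + 10 = 23 → 'x'
  'g' (6) + 10 = 16 → 'q'
Result = "lovyxq"


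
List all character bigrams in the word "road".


Word: "road" (length 4)
Number of bigrams = 4 - 2 + 1 = 3
  Position 0: "ro"
  Position 1: "oa"
  Position 2: "ad"
Bigrams = "ro", "oa", "ad"


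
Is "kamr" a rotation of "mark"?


Word: "mark", Candidate: "kamr"
Method: check if candidate is substring of word+word
"markmark" contains "kamr"? No
Is rotation = No


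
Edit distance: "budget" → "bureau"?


Word 1: "budget" (length 6)
Word 2: "bureau" (length 6)
One optimal edit sequence (insert/delete/substitute each cost 1):
  1. keep 'b'
  2. keep 'u'
  3. substitute 'd' -> 'r'  (+1)
  4. substitute 'g' -> 'e'  (+1)
  5. substitute 'e' -> 'a'  (+1)
  6. substitute 't' -> 'u'  (+1)
Total edit operations: 4
Edit distance = 4


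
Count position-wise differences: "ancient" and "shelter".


Comparing character by character (same length = 7):
  Pos 0: 'a' vs 's' !=
  Pos 1: 'n' vs 'h' !=
  Pos 2: 'c' vs 'e' !=
  Pos 3: 'i' vs 'l' !=
  Pos 4: 'e' vs 't' !=
  Pos 5: 'n' vs 'e' !=
  Pos 6: 't' vs 'r' !=
Hamming distance = 7


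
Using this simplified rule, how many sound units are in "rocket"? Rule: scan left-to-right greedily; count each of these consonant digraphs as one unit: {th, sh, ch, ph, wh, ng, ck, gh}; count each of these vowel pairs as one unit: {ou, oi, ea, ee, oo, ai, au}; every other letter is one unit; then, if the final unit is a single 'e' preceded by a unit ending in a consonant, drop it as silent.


Word: "rocket" (6 letters)
Left-to-right scan:
  (1) 'r' (letter)
  (2) 'o' (letter)
  (3) 'ck' (digraph)
  (4) 'e' (letter)
  (5) 't' (letter)
Units from scan: 5
Sound units = 5 units


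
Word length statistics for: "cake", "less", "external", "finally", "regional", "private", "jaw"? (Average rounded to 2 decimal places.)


Lengths: "cake"=4, "less"=4, "external"=8, "finally"=7, "regional"=8, "private"=7, "jaw"=3
Sum = 41, Count = 7
Average = 41/7 = 5.86
= avg=5.86, min=3, max=8


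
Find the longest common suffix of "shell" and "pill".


Word 1: "shell"
Word 2: "pill"
Comparing from end:
  Pos -1: 'l' == 'l'
  Pos -2: 'l' == 'l'
  Pos -3: 'e' != 'i' (stop)
LCS = "ll" (length 2)


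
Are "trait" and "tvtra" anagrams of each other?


Word 1: "trait" → sorted: airtt
Word 2: "tvtra" → sorted: arttv
Same letters? airtt != arttv
Anagram = No


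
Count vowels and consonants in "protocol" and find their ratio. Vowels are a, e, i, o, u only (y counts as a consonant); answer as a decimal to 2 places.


Word: "protocol"
Vowels (a,e,i,o,u): 3
Consonants: 5
Ratio = 3/5
= 0.60


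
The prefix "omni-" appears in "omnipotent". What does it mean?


Prefix: omni-
Example: omnipotent (omni- + potent)
Meaning = all


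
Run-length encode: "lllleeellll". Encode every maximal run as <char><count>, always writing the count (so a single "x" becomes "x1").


String: "lllleeellll"
Scanning for consecutive runs:
  'l' x 4
  'e' x 3
  'l' x 4
RLE = "l4e3l4"


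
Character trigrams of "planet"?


Word: "planet" (length 6)
Number of trigrams = 6 - 3 + 1 = 4
  Position 0: "pla"
  Position 1: "lan"
  Position 2: "ane"
  Position 3: "net"
Trigrams = "pla", "lan", "ane", "net"


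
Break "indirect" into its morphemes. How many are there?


Word: "indirect"
Morphemes: in- / direct
Each morpheme carries meaning
= 2 morphemes


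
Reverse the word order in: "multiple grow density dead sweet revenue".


Original: "multiple grow density dead sweet revenue"
Words (1..n): multiple | grow | density | dead | sweet | revenue
Reversed (n..1): revenue | sweet | dead | density | grow | multiple
Result = "revenue sweet dead density grow multiple"


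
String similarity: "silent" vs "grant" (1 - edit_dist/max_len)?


Word 1: "silent" (length 6)
Word 2: "grant" (length 5)
One optimal edit sequence:
  1. delete 's'  (+1)
  2. substitute 'i' -> 'g'  (+1)
  3. substitute 'l' -> 'r'  (+1)
  4. substitute 'e' -> 'a'  (+1)
  5. keep 'n'
  6. keep 't'
Edit distance = 4
Max length = max(6, 5) = 6
Similarity = 1 - 4/6
= 0.3333


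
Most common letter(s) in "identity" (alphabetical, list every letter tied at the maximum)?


Word: "identity"
Letter counts:
  'd': 1
  'e': 1
  'i': 2
  'n': 1
  't': 2
  'y': 1
Maximum count = 2
Most frequent = 'i', 't' (2 times each)


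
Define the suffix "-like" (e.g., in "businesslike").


Suffix: -like
As in: businesslike -> business + -like
Meaning = resembling


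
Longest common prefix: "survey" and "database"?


Word 1: "survey"
Word 2: "database"
Comparing from start:
  Pos 0: 's' != 'd' (stop)
LCP = "" (length 0)


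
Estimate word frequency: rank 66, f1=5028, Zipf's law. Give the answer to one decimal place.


Zipf's law: f(r) = f(1) / r
f(1) = 5028
f(66) = 5028 / 66
= 76.2 occurrences


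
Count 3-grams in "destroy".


Word: "destroy" (length 7)
Number of 3-grams = length - 3 + 1 = 7 - 3 + 1
= 5


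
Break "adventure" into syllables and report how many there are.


Word: "adventure"
Syllable breakdown: ad · ven · ture
Counting: 3 parts
= 3 syllables


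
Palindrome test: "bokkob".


Word: "bokkob"
Reversed: "bokkob"
Forward == Backward? bokkob == bokkob
Palindrome = Yes


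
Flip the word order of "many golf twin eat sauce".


Original: "many golf twin eat sauce"
Words (1..n): many | golf | twin | eat | sauce
Reversed (n..1): sauce | eat | twin | golf | many
Result = "sauce eat twin golf many"


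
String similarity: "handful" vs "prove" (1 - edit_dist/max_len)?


Word 1: "handful" (length 7)
Word 2: "prove" (length 5)
One optimal edit sequence:
  1. delete 'h'  (+1)
  2. delete 'a'  (+1)
  3. substitute 'n' -> 'p'  (+1)
  4. substitute 'd' -> 'r'  (+1)
  5. substitute 'f' -> 'o'  (+1)
  6. substitute 'u' -> 'v'  (+1)
  7. substitute 'l' -> 'e'  (+1)
Edit distance = 7
Max length = max(7, 5) = 7
Similarity = 1 - 7/7
= 0.0000


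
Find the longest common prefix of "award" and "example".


Word 1: "award"
Word 2: "example"
Comparing from start:
  Pos 0: 'a' != 'e' (stop)
LCP = "" (length 0)


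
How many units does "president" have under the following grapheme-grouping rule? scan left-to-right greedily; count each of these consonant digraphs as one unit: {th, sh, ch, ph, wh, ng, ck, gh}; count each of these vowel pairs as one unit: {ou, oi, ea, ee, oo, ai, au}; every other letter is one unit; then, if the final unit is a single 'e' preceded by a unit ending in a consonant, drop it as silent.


Word: "president" (9 letters)
Left-to-right scan:
  (1) 'p' (letter)
  (2) 'r' (letter)
  (3) 'e' (letter)
  (4) 's' (letter)
  (5) 'i' (letter)
  (6) 'd' (letter)
  (7) 'e' (letter)
  (8) 'n' (letter)
  (9) 't' (letter)
Units from scan: 9
Sound units = 9 units


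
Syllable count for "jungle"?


Word: "jungle"
Syllable breakdown: jun / gle
Counting: 2 parts
= 2 syllables


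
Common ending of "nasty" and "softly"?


Word 1: "nasty"
Word 2: "softly"
Comparing from end:
  Pos -1: 'y' == 'y'
  Pos -2: 't' != 'l' (stop)
LCS = "y" (length 1)


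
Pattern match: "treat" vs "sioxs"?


Pattern of "treat": [0, 1, 2, 3, 0]
Pattern of "sioxs": [0, 1, 2, 3, 0]
Patterns match
Same pattern = Yes


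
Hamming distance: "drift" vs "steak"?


Comparing character by character (same length = 5):
  Pos 0: 'd' vs 's' !=
  Pos 1: 'r' vs 't' !=
  Pos 2: 'i' vs 'e' !=
  Pos 3: 'f' vs 'a' !=
  Pos 4: 't' vs 'k' !=
Hamming distance = 5


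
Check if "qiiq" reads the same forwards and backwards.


Word: "qiiq"
Reversed: "qiiq"
Forward == Backward? qiiq == qiiq
Palindrome = Yes


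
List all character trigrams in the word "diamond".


Word: "diamond" (length 7)
Number of trigrams = 7 - 3 + 1 = 5
  Position 0: "dia"
  Position 1: "iam"
  Position 2: "amo"
  Position 3: "mon"
  Position 4: "ond"
Trigrams = "dia", "iam", "amo", "mon", "ond"


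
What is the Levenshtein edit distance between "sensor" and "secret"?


Word 1: "sensor" (length 6)
Word 2: "secret" (length 6)
One optimal edit sequence (insert/delete/substitute each cost 1):
  1. keep 's'
  2. keep 'e'
  3. substitute 'n' -> 'c'  (+1)
  4. substitute 's' -> 'r'  (+1)
  5. substitute 'o' -> 'e'  (+1)
  6. substitute 'r' -> 't'  (+1)
Total edit operations: 4
Edit distance = 4


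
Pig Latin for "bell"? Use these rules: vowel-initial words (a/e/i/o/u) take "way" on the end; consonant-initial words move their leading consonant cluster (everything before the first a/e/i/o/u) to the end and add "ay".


Word: "bell"
Starts with consonant(s) → move to end, add 'ay'
Consonant cluster: "b"
Pig Latin = "ellbay"


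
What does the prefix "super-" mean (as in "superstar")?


Prefix: super-
Example: superstar = super- + star
Meaning = above / beyond


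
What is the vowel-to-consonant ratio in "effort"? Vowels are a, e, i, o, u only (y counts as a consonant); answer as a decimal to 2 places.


Word: "effort"
Vowels (a,e,i,o,u): 2
Consonants: 4
Ratio = 2/4
= 0.50


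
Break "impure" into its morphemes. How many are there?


Word: "impure"
Morphemes: im- | pure
Each morpheme carries meaning
= 2 morphemes


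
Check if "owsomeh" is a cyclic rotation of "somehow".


Word: "somehow", Candidate: "owsomeh"
Method: check if candidate is substring of word+word
"somehowsomehow" contains "owsomeh"? Yes
Is rotation = Yes


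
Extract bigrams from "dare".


Word: "dare" (length 4)
Number of bigrams = 4 - 2 + 1 = 3
  Position 0: "da"
  Position 1: "ar"
  Position 2: "re"
Bigrams = "da", "ar", "re"


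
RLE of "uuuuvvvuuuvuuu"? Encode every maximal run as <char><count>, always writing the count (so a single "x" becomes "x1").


String: "uuuuvvvuuuvuuu"
Scanning for consecutive runs:
  'u' x 4
  'v' x 3
  'u' x 3
  'v' x 1
  'u' x 3
RLE = "u4v3u3v1u3"


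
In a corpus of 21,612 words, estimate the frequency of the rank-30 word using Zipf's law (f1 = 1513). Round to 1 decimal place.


Zipf's law: f(r) = f(1) / r
f(1) = 1513
f(30) = 1513 / 30
= 50.4 occurrences


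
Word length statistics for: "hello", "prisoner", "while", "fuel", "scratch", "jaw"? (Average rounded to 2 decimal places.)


Lengths: "hello"=5, "prisoner"=8, "while"=5, "fuel"=4, "scratch"=7, "jaw"=3
Sum = 32, Count = 6
Average = 32/6 = 5.33
= avg=5.33, min=3, max=8


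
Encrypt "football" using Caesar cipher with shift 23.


Word: "football"
Shift: 23
Each letter → (letter + shift) mod 26:
  'f' (5) + 23 = 2 → 'c'
  'o' (14) + 23 = 11 → 'l'
  'o' (14) + 23 = 11 → 'l'
  't' (19) + 23 = 16 → 'q'
  'b' (1) + 23 = 24 → 'y'
  'a' (0) + 23 = 23 → 'x'
  'l' (11) + 23 = 8 → 'i'
  'l' (11) + 23 = 8 → 'i'
Result = "cllqyxii"


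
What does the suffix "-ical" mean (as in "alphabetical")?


Suffix: -ical
As in: alphabetical -> alphabet + -ical
Meaning = relating to


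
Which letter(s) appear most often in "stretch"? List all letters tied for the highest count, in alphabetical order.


Word: "stretch"
Letter counts:
  'c': 1
  'e': 1
  'h': 1
  'r': 1
  's': 1
  't': 2
Maximum count = 2
Most frequent = 't' (2 times each)


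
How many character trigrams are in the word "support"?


Word: "support" (length 7)
Number of 3-grams = length - 3 + 1 = 7 - 3 + 1
= 5


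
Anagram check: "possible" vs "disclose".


Word 1: "possible" → sorted: beilopss
Word 2: "disclose" → sorted: cdeiloss
Same letters? beilopss != cdeiloss
Anagram = No


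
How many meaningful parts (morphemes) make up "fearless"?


Word: "fearless"
Morphemes: fear | -less
Each morpheme carries meaning
= 2 morphemes


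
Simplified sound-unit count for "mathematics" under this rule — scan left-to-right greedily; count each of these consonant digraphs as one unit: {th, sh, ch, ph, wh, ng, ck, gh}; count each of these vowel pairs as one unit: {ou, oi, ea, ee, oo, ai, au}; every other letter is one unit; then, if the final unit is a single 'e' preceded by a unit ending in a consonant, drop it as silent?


Word: "mathematics" (11 letters)
Left-to-right scan:
  1. 'm' (letter)
  2. 'a' (letter)
  3. 'th' (digraph)
  4. 'e' (letter)
  5. 'm' (letter)
  6. 'a' (letter)
  7. 't' (letter)
  8. 'i' (letter)
  9. 'c' (letter)
  10. 's' (letter)
Units from scan: 10
Sound units = 10 units


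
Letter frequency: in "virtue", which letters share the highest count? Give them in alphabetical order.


Word: "virtue"
Letter counts:
  'e': 1
  'i': 1
  'r': 1
  't': 1
  'u': 1
  'v': 1
Maximum count = 1
Most frequent = 'e', 'i', 'r', 't', 'u', 'v' (1 time each)


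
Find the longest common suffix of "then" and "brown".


Word 1: "then"
Word 2: "brown"
Comparing from end:
  Pos -1: 'n' == 'n'
  Pos -2: 'e' != 'w' (stop)
LCS = "n" (length 1)


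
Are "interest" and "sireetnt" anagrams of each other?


Word 1: "interest" → sorted: eeinrstt
Word 2: "sireetnt" → sorted: eeinrstt
Same letters? eeinrstt == eeinrstt
Anagram = Yes


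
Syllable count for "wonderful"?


Word: "wonderful"
Syllable breakdown: won / der / ful
Counting: 3 parts
= 3 syllables


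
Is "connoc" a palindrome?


Word: "connoc"
Reversed: "connoc"
Forward == Backward? connoc == connoc
Palindrome = Yes


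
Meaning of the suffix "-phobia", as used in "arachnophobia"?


Suffix: -phobia
Example: arachnophobia = arachno- + -phobia
Meaning = fear of


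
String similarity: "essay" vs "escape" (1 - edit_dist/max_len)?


Word 1: "essay" (length 5)
Word 2: "escape" (length 6)
One optimal edit sequence:
  1. keep 'e'
  2. keep 's'
  3. substitute 's' -> 'c'  (+1)
  4. keep 'a'
  5. insert 'p'  (+1)
  6. substitute 'y' -> 'e'  (+1)
Edit distance = 3
Max length = max(5, 6) = 6
Similarity = 1 - 3/6
= 0.5000


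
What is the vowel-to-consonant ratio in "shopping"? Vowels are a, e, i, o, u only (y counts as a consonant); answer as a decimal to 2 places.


Word: "shopping"
Vowels (a,e,i,o,u): 2
Consonants: 6
Ratio = 2/6
= 0.33


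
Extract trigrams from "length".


Word: "length" (length 6)
Number of trigrams = 6 - 3 + 1 = 4
  Position 0: "len"
  Position 1: "eng"
  Position 2: "ngt"
  Position 3: "gth"
Trigrams = "len", "eng", "ngt", "gth"


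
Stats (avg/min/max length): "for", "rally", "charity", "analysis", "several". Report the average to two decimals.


Lengths: "for"=3, "rally"=5, "charity"=7, "analysis"=8, "several"=7
Sum = 30, Count = 5
Average = 30/5 = 6.00
= avg=6.00, min=3, max=8


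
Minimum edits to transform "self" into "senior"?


Word 1: "self" (length 4)
Word 2: "senior" (length 6)
One optimal edit sequence (insert/delete/substitute each cost 1):
  1. keep 's'
  2. keep 'e'
  3. insert 'n'  (+1)
  4. insert 'i'  (+1)
  5. substitute 'l' -> 'o'  (+1)
  6. substitute 'f' -> 'r'  (+1)
Total edit operations: 4
Edit distance = 4


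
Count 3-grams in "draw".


Word: "draw" (length 4)
Number of 3-grams = length - 3 + 1 = 4 - 3 + 1
= 2


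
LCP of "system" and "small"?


Word 1: "system"
Word 2: "small"
Comparing from start:
  Pos 0: 's' == 's'
  Pos 1: 'y' != 'm' (stop)
LCP = "s" (length 1)


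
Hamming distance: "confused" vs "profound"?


Comparing character by character (same length = 8):
  Pos 0: 'c' vs 'p' !=
  Pos 1: 'o' vs 'r' !=
  Pos 2: 'n' vs 'o' !=
  Pos 3: 'f' vs 'f' =
  Pos 4: 'u' vs 'o' !=
  Pos 5: 's' vs 'u' !=
  Pos 6: 'e' vs 'n' !=
  Pos 7: 'd' vs 'd' =
Hamming distance = 6


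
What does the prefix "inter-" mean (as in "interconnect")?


Prefix: inter-
Example: interconnect = inter- + connect
Meaning = between


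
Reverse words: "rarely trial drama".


Original: "rarely trial drama"
Words (1..n): rarely | trial | drama
Reversed (n..1): drama | trial | rarely
Result = "drama trial rarely"


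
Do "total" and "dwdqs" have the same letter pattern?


Pattern of "total": [0, 1, 0, 2, 3]
Pattern of "dwdqs": [0, 1, 0, 2, 3]
Patterns match
Same pattern = Yes


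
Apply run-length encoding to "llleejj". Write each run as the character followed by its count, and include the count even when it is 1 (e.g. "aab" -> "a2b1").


String: "llleejj"
Scanning for consecutive runs:
  'l' x 3
  'e' x 2
  'j' x 2
RLE = "l3e2j2"


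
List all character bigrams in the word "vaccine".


Word: "vaccine" (length 7)
Number of bigrams = 7 - 2 + 1 = 6
  Position 0: "va"
  Position 1: "ac"
  Position 2: "cc"
  Position 3: "ci"
  Position 4: "in"
  Position 5: "ne"
Bigrams = "va", "ac", "cc", "ci", "in", "ne"


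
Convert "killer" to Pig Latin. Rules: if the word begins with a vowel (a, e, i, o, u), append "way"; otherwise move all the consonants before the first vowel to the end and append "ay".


Word: "killer"
Starts with consonant(s) → move to end, add 'ay'
Consonant cluster: "k"
Pig Latin = "illerkay"


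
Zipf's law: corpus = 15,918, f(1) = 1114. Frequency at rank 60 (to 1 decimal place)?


Zipf's law: f(r) = f(1) / r
f(1) = 1114
f(60) = 1114 / 60
= 18.6 occurrences


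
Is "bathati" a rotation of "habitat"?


Word: "habitat", Candidate: "bathati"
Method: check if candidate is substring of word+word
"habitathabitat" contains "bathati"? No
Is rotation = No


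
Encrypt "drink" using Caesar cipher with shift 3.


Word: "drink"
Shift: 3
Each letter → (letter + shift) mod 26:
  'd' (3) + 3 = 6 → 'g'
  'r' (17) + 3 = 20 → 'u'
  'i' (8) + 3 = 11 → 'l'
  'n' (13) + 3 = 16 → 'q'
  'k' (10) + 3 = 13 → 'n'
Result = "gulqn"


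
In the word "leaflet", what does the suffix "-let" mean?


Suffix: -let
As in: leaflet -> leaf + -let
Meaning = small


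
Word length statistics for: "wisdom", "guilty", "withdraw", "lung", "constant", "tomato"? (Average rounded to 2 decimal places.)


Lengths: "wisdom"=6, "guilty"=6, "withdraw"=8, "lung"=4, "constant"=8, "tomato"=6
Sum = 38, Count = 6
Average = 38/6 = 6.33
= avg=6.33, min=4, max=8


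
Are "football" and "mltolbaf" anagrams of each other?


Word 1: "football" → sorted: abflloot
Word 2: "mltolbaf" → sorted: abfllmot
Same letters? abflloot != abfllmot
Anagram = No


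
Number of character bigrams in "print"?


Word: "print" (length 5)
Number of 2-grams = length - 2 + 1 = 5 - 2 + 1
= 4


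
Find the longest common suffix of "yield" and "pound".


Word 1: "yield"
Word 2: "pound"
Comparing from end:
  Pos -1: 'd' == 'd'
  Pos -2: 'l' != 'n' (stop)
LCS = "d" (length 1)


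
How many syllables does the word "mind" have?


Word: "mind"
Syllable breakdown: mind
Counting: 1 part
= 1 syllable


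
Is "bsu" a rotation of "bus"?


Word: "bus", Candidate: "bsu"
Method: check if candidate is substring of word+word
"busbus" contains "bsu"? No
Is rotation = No


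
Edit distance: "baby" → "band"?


Word 1: "baby" (length 4)
Word 2: "band" (length 4)
One optimal edit sequence (insert/delete/substitute each cost 1):
  1. keep 'b'
  2. keep 'a'
  3. substitute 'b' -> 'n'  (+1)
  4. substitute 'y' -> 'd'  (+1)
Total edit operations: 2
Edit distance = 2


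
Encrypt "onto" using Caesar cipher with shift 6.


Word: "onto"
Shift: 6
Each letter → (letter + shift) mod 26:
  'o' (14) + 6 = 20 → 'u'
  'n' (13) + 6 = 19 → 't'
  't' (19) + 6 = 25 → 'z'
  'o' (14) + 6 = 20 → 'u'
Result = "utzu"


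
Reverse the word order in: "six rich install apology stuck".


Original: "six rich install apology stuck"
Words (1..n): six | rich | install | apology | stuck
Reversed (n..1): stuck | apology | install | rich | six
Result = "stuck apology install rich six"


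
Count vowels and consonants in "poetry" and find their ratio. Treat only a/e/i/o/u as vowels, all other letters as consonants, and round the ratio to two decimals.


Word: "poetry"
Vowels (a,e,i,o,u): 2
Consonants: 4
Ratio = 2/4
= 0.50


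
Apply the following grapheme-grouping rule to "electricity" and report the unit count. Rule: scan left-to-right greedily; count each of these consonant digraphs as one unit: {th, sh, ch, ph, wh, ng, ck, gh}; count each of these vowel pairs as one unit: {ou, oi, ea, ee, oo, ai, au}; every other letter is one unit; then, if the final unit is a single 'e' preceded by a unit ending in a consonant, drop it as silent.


Word: "electricity" (11 letters)
Left-to-right scan:
  (1) 'e' (letter)
  (2) 'l' (letter)
  (3) 'e' (letter)
  (4) 'c' (letter)
  (5) 't' (letter)
  (6) 'r' (letter)
  (7) 'i' (letter)
  (8) 'c' (letter)
  (9) 'i' (letter)
  (10) 't' (letter)
  (11) 'y' (letter)
Units from scan: 11
Sound units = 11 units


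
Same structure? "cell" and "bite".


Pattern of "cell": [0, 1, 2, 2]
Pattern of "bite": [0, 1, 2, 3]
Patterns do not match
Same pattern = No


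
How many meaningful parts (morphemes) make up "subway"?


Word: "subway"
Morphemes: sub- + way
Each morpheme carries meaning
= 2 morphemes


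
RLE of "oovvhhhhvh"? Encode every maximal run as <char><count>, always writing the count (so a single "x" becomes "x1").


String: "oovvhhhhvh"
Scanning for consecutive runs:
  'o' x 2
  'v' x 2
  'h' x 4
  'v' x 1
  'h' x 1
RLE = "o2v2h4v1h1"


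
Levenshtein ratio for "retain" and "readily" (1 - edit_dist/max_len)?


Word 1: "retain" (length 6)
Word 2: "readily" (length 7)
One optimal edit sequence:
  1. keep 'r'
  2. keep 'e'
  3. substitute 't' -> 'a'  (+1)
  4. substitute 'a' -> 'd'  (+1)
  5. keep 'i'
  6. insert 'l'  (+1)
  7. substitute 'n' -> 'y'  (+1)
Edit distance = 4
Max length = max(6, 7) = 7
Similarity = 1 - 4/7
= 0.4286


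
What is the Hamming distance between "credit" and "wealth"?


Comparing character by character (same length = 6):
  Pos 0: 'c' vs 'w' !=
  Pos 1: 'r' vs 'e' !=
  Pos 2: 'e' vs 'a' !=
  Pos 3: 'd' vs 'l' !=
  Pos 4: 'i' vs 't' !=
  Pos 5: 't' vs 'h' !=
Hamming distance = 6


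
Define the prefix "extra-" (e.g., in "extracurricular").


Prefix: extra-
Example: extracurricular (extra- + curricular)
Meaning = beyond


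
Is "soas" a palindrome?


Word: "soas"
Reversed: "saos"
Forward == Backward? soas != saos
Palindrome = No


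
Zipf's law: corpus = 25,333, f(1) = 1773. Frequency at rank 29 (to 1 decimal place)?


Zipf's law: f(r) = f(1) / r
f(1) = 1773
f(29) = 1773 / 29
= 61.1 occurrences


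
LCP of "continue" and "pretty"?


Word 1: "continue"
Word 2: "pretty"
Comparing from start:
  Pos 0: 'c' != 'p' (stop)
LCP = "" (length 0)


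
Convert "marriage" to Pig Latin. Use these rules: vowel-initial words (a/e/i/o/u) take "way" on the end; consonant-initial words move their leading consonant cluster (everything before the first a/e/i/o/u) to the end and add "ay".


Word: "marriage"
Starts with consonant(s) → move to end, add 'ay'
Consonant cluster: "m"
Pig Latin = "arriagemay"


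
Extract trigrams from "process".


Word: "process" (length 7)
Number of trigrams = 7 - 3 + 1 = 5
  Position 0: "pro"
  Position 1: "roc"
  Position 2: "oce"
  Position 3: "ces"
  Position 4: "ess"
Trigrams = "pro", "roc", "oce", "ces", "ess"


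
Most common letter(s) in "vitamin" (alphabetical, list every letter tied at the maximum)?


Word: "vitamin"
Letter counts:
  'a': 1
  'i': 2
  'm': 1
  'n': 1
  't': 1
  'v': 1
Maximum count = 2
Most frequent = 'i' (2 times each)


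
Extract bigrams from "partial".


Word: "partial" (length 7)
Number of bigrams = 7 - 2 + 1 = 6
  Position 0: "pa"
  Position 1: "ar"
  Position 2: "rt"
  Position 3: "ti"
  Position 4: "ia"
  Position 5: "al"
Bigrams = "pa", "ar", "rt", "ti", "ia", "al"


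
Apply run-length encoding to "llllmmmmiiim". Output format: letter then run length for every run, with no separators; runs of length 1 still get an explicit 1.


String: "llllmmmmiiim"
Scanning for consecutive runs:
  'l' x 4
  'm' x 4
  'i' x 3
  'm' x 1
RLE = "l4m4i3m1"


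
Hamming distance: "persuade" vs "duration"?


Comparing character by character (same length = 8):
  Pos 0: 'p' vs 'd' !=
  Pos 1: 'e' vs 'u' !=
  Pos 2: 'r' vs 'r' =
  Pos 3: 's' vs 'a' !=
  Pos 4: 'u' vs 't' !=
  Pos 5: 'a' vs 'i' !=
  Pos 6: 'd' vs 'o' !=
  Pos 7: 'e' vs 'n' !=
Hamming distance = 7


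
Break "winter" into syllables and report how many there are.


Word: "winter"
Syllable breakdown: win | ter
Counting: 2 parts
= 2 syllables


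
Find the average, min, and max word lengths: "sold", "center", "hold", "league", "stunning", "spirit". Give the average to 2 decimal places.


Lengths: "sold"=4, "center"=6, "hold"=4, "league"=6, "stunning"=8, "spirit"=6
Sum = 34, Count = 6
Average = 34/6 = 5.67
= avg=5.67, min=4, max=8


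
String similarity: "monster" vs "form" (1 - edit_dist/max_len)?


Word 1: "monster" (length 7)
Word 2: "form" (length 4)
One optimal edit sequence:
  1. substitute 'm' -> 'f'  (+1)
  2. keep 'o'
  3. delete 'n'  (+1)
  4. delete 's'  (+1)
  5. delete 't'  (+1)
  6. substitute 'e' -> 'r'  (+1)
  7. substitute 'r' -> 'm'  (+1)
Edit distance = 6
Max length = max(7, 4) = 7
Similarity = 1 - 6/7
= 0.1429


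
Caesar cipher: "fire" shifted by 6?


Word: "fire"
Shift: 6
Each letter → (letter + shift) mod 26:
  'f' (5) + 6 = 11 → 'l'
  'i' (8) + 6 = 14 → 'o'
  'r' (17) + 6 = 23 → 'x'
  'e' (4) + 6 = 10 → 'k'
Result = "loxk"


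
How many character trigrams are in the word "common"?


Word: "common" (length 6)
Number of 3-grams = length - 3 + 1 = 6 - 3 + 1
= 4


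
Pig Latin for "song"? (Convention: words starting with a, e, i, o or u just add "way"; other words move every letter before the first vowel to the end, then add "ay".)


Word: "song"
Starts with consonant(s) → move to end, add 'ay'
Consonant cluster: "s"
Pig Latin = "ongsay"


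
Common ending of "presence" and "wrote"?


Word 1: "presence"
Word 2: "wrote"
Comparing from end:
  Pos -1: 'e' == 'e'
  Pos -2: 'c' != 't' (stop)
LCS = "e" (length 1)


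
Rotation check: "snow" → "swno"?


Word: "snow", Candidate: "swno"
Method: check if candidate is substring of word+word
"snowsnow" contains "swno"? No
Is rotation = No


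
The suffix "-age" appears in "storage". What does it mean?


Suffix: -age
Example: storage (store + -age, with a spelling change)
Meaning = result / collection


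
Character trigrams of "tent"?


Word: "tent" (length 4)
Number of trigrams = 4 - 3 + 1 = 2
  Position 0: "ten"
  Position 1: "ent"
Trigrams = "ten", "ent"


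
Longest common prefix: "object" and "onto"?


Word 1: "object"
Word 2: "onto"
Comparing from start:
  Pos 0: 'o' == 'o'
  Pos 1: 'b' != 'n' (stop)
LCP = "o" (length 1)


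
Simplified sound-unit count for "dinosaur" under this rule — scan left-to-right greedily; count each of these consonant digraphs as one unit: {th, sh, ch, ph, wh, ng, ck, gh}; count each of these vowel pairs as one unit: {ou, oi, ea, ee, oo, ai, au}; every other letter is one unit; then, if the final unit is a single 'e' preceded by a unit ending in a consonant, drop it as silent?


Word: "dinosaur" (8 letters)
Left-to-right scan:
  [1] 'd' (letter)
  [2] 'i' (letter)
  [3] 'n' (letter)
  [4] 'o' (letter)
  [5] 's' (letter)
  [6] 'au' (vowel-pair)
  [7] 'r' (letter)
Units from scan: 7
Sound units = 7 units


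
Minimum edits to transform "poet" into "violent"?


Word 1: "poet" (length 4)
Word 2: "violent" (length 7)
One optimal edit sequence (insert/delete/substitute each cost 1):
  1. insert 'v'  (+1)
  2. substitute 'p' -> 'i'  (+1)
  3. keep 'o'
  4. insert 'l'  (+1)
  5. keep 'e'
  6. insert 'n'  (+1)
  7. keep 't'
Total edit operations: 4
Edit distance = 4


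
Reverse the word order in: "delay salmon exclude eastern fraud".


Original: "delay salmon exclude eastern fraud"
Words (1..n): delay | salmon | exclude | eastern | fraud
Reversed (n..1): fraud | eastern | exclude | salmon | delay
Result = "fraud eastern exclude salmon delay"


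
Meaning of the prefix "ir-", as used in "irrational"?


Prefix: ir-
Example: irrational = ir- + rational
Meaning = not


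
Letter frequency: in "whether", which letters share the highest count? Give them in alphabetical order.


Word: "whether"
Letter counts:
  'e': 2
  'h': 2
  'r': 1
  't': 1
  'w': 1
Maximum count = 2
Most frequent = 'e', 'h' (2 times each)


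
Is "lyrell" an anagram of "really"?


Word 1: "really" → sorted: aellry
Word 2: "lyrell" → sorted: elllry
Same letters? aellry != elllry
Anagram = No


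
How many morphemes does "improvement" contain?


Word: "improvement"
Morphemes: improve | -ment
Each morpheme carries meaning
= 2 morphemes


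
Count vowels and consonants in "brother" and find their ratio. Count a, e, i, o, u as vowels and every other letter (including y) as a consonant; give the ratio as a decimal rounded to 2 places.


Word: "brother"
Vowels (a,e,i,o,u): 2
Consonants: 5
Ratio = 2/5
= 0.40


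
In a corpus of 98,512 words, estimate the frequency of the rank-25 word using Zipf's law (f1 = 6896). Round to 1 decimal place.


Zipf's law: f(r) = f(1) / r
f(1) = 6896
f(25) = 6896 / 25
= 275.8 occurrences


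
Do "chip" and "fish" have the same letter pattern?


Pattern of "chip": [0, 1, 2, 3]
Pattern of "fish": [0, 1, 2, 3]
Patterns match
Same pattern = Yes


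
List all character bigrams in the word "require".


Word: "require" (length 7)
Number of bigrams = 7 - 2 + 1 = 6
  Position 0: "re"
  Position 1: "eq"
  Position 2: "qu"
  Position 3: "ui"
  Position 4: "ir"
  Position 5: "re"
Bigrams = "re", "eq", "qu", "ui", "ir", "re"


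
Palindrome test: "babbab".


Word: "babbab"
Reversed: "babbab"
Forward == Backward? babbab == babbab
Palindrome = Yes


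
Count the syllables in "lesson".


Word: "lesson"
Syllable breakdown: les / son
Counting: 2 parts
= 2 syllables


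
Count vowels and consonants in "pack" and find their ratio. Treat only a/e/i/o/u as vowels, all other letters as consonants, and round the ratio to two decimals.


Word: "pack"
Vowels (a,e,i,o,u): 1
Consonants: 3
Ratio = 1/3
= 0.33


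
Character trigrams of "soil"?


Word: "soil" (length 4)
Number of trigrams = 4 - 3 + 1 = 2
  Position 0: "soi"
  Position 1: "oil"
Trigrams = "soi", "oil"


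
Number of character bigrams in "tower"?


Word: "tower" (length 5)
Number of 2-grams = length - 2 + 1 = 5 - 2 + 1
= 4


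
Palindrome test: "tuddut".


Word: "tuddut"
Reversed: "tuddut"
Forward == Backward? tuddut == tuddut
Palindrome = Yes


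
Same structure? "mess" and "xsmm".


Pattern of "mess": [0, 1, 2, 2]
Pattern of "xsmm": [0, 1, 2, 2]
Patterns match
Same pattern = Yes


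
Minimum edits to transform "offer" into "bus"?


Word 1: "offer" (length 5)
Word 2: "bus" (length 3)
One optimal edit sequence (insert/delete/substitute each cost 1):
  1. delete 'o'  (+1)
  2. delete 'f'  (+1)
  3. substitute 'f' -> 'b'  (+1)
  4. substitute 'e' -> 'u'  (+1)
  5. substitute 'r' -> 's'  (+1)
Total edit operations: 5
Edit distance = 5


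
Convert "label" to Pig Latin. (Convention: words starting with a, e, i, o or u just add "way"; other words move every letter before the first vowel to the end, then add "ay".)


Word: "label"
Starts with consonant(s) → move to end, add 'ay'
Consonant cluster: "l"
Pig Latin = "abellay"


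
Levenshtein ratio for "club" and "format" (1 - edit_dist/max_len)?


Word 1: "club" (length 4)
Word 2: "format" (length 6)
One optimal edit sequence:
  1. insert 'f'  (+1)
  2. insert 'o'  (+1)
  3. substitute 'c' -> 'r'  (+1)
  4. substitute 'l' -> 'm'  (+1)
  5. substitute 'u' -> 'a'  (+1)
  6. substitute 'b' -> 't'  (+1)
Edit distance = 6
Max length = max(4, 6) = 6
Similarity = 1 - 6/6
= 0.0000


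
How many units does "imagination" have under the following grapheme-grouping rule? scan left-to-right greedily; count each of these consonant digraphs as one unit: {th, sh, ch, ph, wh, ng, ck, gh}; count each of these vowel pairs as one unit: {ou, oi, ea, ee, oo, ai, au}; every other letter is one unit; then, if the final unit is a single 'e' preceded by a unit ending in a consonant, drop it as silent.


Word: "imagination" (11 letters)
Left-to-right scan:
  1. 'i' (letter)
  2. 'm' (letter)
  3. 'a' (letter)
  4. 'g' (letter)
  5. 'i' (letter)
  6. 'n' (letter)
  7. 'a' (letter)
  8. 't' (letter)
  9. 'i' (letter)
  10. 'o' (letter)
  11. 'n' (letter)
Units from scan: 11
Sound units = 11 units


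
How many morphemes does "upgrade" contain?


Word: "upgrade"
Morphemes: up- + grade
Each morpheme carries meaning
= 2 morphemes


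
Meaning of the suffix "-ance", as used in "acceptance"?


Suffix: -ance
Example: acceptance (accept + -ance)
Meaning = state of


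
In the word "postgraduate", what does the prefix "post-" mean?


Prefix: post-
As in: postgraduate -> post- + graduate
Meaning = after


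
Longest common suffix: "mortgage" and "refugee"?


Word 1: "mortgage"
Word 2: "refugee"
Comparing from end:
  Pos -1: 'e' == 'e'
  Pos -2: 'g' != 'e' (stop)
LCS = "e" (length 1)


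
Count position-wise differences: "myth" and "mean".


Comparing character by character (same length = 4):
  Pos 0: 'm' vs 'm' =
  Pos 1: 'y' vs 'e' !=
  Pos 2: 't' vs 'a' !=
  Pos 3: 'h' vs 'n' !=
Hamming distance = 3


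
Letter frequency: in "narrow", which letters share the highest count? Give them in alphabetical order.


Word: "narrow"
Letter counts:
  'a': 1
  'n': 1
  'o': 1
  'r': 2
  'w': 1
Maximum count = 2
Most frequent = 'r' (2 times each)


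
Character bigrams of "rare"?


Word: "rare" (length 4)
Number of bigrams = 4 - 2 + 1 = 3
  Position 0: "ra"
  Position 1: "ar"
  Position 2: "re"
Bigrams = "ra", "ar", "re"


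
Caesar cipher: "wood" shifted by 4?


Word: "wood"
Shift: 4
Each letter → (letter + shift) mod 26:
  'w' (22) + 4 = 0 → 'a'
  'o' (14) + 4 = 18 → 's'
  'o' (14) + 4 = 18 → 's'
  'd' (3) + 4 = 7 → 'h'
Result = "assh"


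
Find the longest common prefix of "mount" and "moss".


Word 1: "mount"
Word 2: "moss"
Comparing from start:
  Pos 0: 'm' == 'm'
  Pos 1: 'o' == 'o'
  Pos 2: 'u' != 's' (stop)
LCP = "mo" (length 2)


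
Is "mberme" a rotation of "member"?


Word: "member", Candidate: "mberme"
Method: check if candidate is substring of word+word
"membermember" contains "mberme"? Yes
Is rotation = Yes


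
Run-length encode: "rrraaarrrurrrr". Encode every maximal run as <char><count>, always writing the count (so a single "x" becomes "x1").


String: "rrraaarrrurrrr"
Scanning for consecutive runs:
  'r' x 3
  'a' x 3
  'r' x 3
  'u' x 1
  'r' x 4
RLE = "r3a3r3u1r4"


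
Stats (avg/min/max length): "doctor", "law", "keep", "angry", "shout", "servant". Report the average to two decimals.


Lengths: "doctor"=6, "law"=3, "keep"=4, "angry"=5, "shout"=5, "servant"=7
Sum = 30, Count = 6
Average = 30/6 = 5.00
= avg=5.00, min=3, max=7


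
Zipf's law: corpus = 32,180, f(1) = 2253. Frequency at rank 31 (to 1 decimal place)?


Zipf's law: f(r) = f(1) / r
f(1) = 2253
f(31) = 2253 / 31
= 72.7 occurrences


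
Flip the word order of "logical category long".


Original: "logical category long"
Words (1..n): logical | category | long
Reversed (n..1): long | category | logical
Result = "long category logical"


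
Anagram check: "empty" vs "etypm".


Word 1: "empty" → sorted: empty
Word 2: "etypm" → sorted: empty
Same letters? empty == empty
Anagram = Yes


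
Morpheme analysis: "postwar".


Word: "postwar"
Morphemes: post- | war
Each morpheme carries meaning
= 2 morphemes


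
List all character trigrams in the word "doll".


Word: "doll" (length 4)
Number of trigrams = 4 - 3 + 1 = 2
  Position 0: "dol"
  Position 1: "oll"
Trigrams = "dol", "oll"


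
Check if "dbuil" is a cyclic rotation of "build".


Word: "build", Candidate: "dbuil"
Method: check if candidate is substring of word+word
"buildbuild" contains "dbuil"? Yes
Is rotation = Yes


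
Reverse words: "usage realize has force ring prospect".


Original: "usage realize has force ring prospect"
Words (1..n): usage | realize | has | force | ring | prospect
Reversed (n..1): prospect | ring | force | has | realize | usage
Result = "prospect ring force has realize usage"


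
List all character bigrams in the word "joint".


Word: "joint" (length 5)
Number of bigrams = 5 - 2 + 1 = 4
  Position 0: "jo"
  Position 1: "oi"
  Position 2: "in"
  Position 3: "nt"
Bigrams = "jo", "oi", "in", "nt"


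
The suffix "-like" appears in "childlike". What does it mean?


Suffix: -like
Example: childlike = child + -like
Meaning = resembling


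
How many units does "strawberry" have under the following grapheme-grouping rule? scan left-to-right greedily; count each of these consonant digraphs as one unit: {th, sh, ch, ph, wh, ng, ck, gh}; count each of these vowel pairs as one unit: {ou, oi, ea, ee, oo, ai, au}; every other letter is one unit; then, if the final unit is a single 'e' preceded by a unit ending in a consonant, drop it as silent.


Word: "strawberry" (10 letters)
Left-to-right scan:
  (1) 's' (letter)
  (2) 't' (letter)
  (3) 'r' (letter)
  (4) 'a' (letter)
  (5) 'w' (letter)
  (6) 'b' (letter)
  (7) 'e' (letter)
  (8) 'r' (letter)
  (9) 'r' (letter)
  (10) 'y' (letter)
Units from scan: 10
Sound units = 10 units


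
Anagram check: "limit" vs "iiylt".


Word 1: "limit" → sorted: iilmt
Word 2: "iiylt" → sorted: iilty
Same letters? iilmt != iilty
Anagram = No
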